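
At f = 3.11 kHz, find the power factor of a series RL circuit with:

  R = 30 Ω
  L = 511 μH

Step 1 — Angular frequency: ω = 2π·f = 2π·3110 = 1.954e+04 rad/s.
Step 2 — Component impedances:
  R: Z = R = 30 Ω
  L: Z = jωL = j·1.954e+04·0.000511 = 0 + j9.985 Ω
Step 3 — Series combination: Z_total = R + L = 30 + j9.985 Ω = 31.62∠18.4° Ω.
Step 4 — Power factor: PF = cos(φ) = Re(Z)/|Z| = 30/31.62 = 0.9488.
Step 5 — Type: Im(Z) = 9.985 ⇒ lagging (phase φ = 18.4°).

PF = 0.9488 (lagging, φ = 18.4°)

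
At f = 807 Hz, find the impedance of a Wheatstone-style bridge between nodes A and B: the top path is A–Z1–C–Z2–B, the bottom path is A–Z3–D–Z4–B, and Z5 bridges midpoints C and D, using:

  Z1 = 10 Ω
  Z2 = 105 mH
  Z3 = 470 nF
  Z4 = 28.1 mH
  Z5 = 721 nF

Step 1 — Angular frequency: ω = 2π·f = 2π·807 = 5071 rad/s.
Step 2 — Component impedances:
  Z1: Z = R = 10 Ω
  Z2: Z = jωL = j·5071·0.105 = 0 + j532.4 Ω
  Z3: Z = 1/(jωC) = -j/(ω·C) = 0 - j419.6 Ω
  Z4: Z = jωL = j·5071·0.0281 = 0 + j142.5 Ω
  Z5: Z = 1/(jωC) = -j/(ω·C) = 0 - j273.5 Ω
Step 3 — Bridge requires nodal analysis (the Z5 bridge couples midpoints C and D, so the two paths cannot be reduced to a simple series/parallel combination). Setting node B to ground and injecting 1 A at node A, the 3-node admittance system at A, C, D solves to V_A = Z_AB = 3.451 - j24.2 Ω = 24.44∠-81.9° Ω.

Z = 3.451 - j24.2 Ω = 24.44∠-81.9° Ω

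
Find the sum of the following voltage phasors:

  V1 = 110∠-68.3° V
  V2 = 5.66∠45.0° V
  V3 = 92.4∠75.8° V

Step 1 — Convert each phasor to rectangular form:
  V1 = 110·(cos(-68.3°) + j·sin(-68.3°)) = 40.67 - j102.2 V
  V2 = 5.66·(cos(45.0°) + j·sin(45.0°)) = 4.002 + j4.002 V
  V3 = 92.4·(cos(75.8°) + j·sin(75.8°)) = 22.67 + j89.58 V
Step 2 — Sum components: V_total = 67.34 - j8.626 V.
Step 3 — Convert to polar: |V_total| = 67.89 V, ∠V_total = -7.3°.

V_total = 67.89∠-7.3° V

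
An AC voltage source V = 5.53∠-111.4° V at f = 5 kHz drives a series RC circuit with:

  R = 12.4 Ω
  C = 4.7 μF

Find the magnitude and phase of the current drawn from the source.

Step 1 — Angular frequency: ω = 2π·f = 2π·5000 = 3.142e+04 rad/s.
Step 2 — Component impedances:
  R: Z = R = 12.4 Ω
  C: Z = 1/(jωC) = -j/(ω·C) = 0 - j6.773 Ω
Step 3 — Series combination: Z_total = R + C = 12.4 - j6.773 Ω = 14.13∠-28.6° Ω.
Step 4 — Source phasor: V = 5.53∠-111.4° V = -2.018 - j5.149 V.
Step 5 — Ohm's law: I = V / Z_total = (-2.018 - j5.149) / (12.4 - j6.773) = 0.04934 - j0.3883 A.
Step 6 — Convert to polar: |I| = 0.3914 A, ∠I = -82.8°.

I = 0.3914∠-82.8° A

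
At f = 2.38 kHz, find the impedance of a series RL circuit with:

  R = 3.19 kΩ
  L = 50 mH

Step 1 — Angular frequency: ω = 2π·f = 2π·2380 = 1.495e+04 rad/s.
Step 2 — Component impedances:
  R: Z = R = 3190 Ω
  L: Z = jωL = j·1.495e+04·0.05 = 0 + j747.7 Ω
Step 3 — Series combination: Z_total = R + L = 3190 + j747.7 Ω = 3276∠13.2° Ω.

Z = 3190 + j747.7 Ω = 3276∠13.2° Ω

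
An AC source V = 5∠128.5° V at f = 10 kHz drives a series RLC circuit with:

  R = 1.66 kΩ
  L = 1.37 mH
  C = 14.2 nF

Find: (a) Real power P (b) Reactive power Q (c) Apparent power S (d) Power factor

Step 1 — Angular frequency: ω = 2π·f = 2π·1e+04 = 6.283e+04 rad/s.
Step 2 — Component impedances:
  R: Z = R = 1660 Ω
  L: Z = jωL = j·6.283e+04·0.00137 = 0 + j86.08 Ω
  C: Z = 1/(jωC) = -j/(ω·C) = 0 - j1121 Ω
Step 3 — Series combination: Z_total = R + L + C = 1660 - j1035 Ω = 1956∠-31.9° Ω.
Step 4 — Source phasor: V = 5∠128.5° V = -3.113 + j3.913 V.
Step 5 — Current: I = V / Z = -0.002409 + j0.0008559 A = 0.002556∠160.4° A.
Step 6 — Complex power: S = V·I* = 0.01085 - j0.006761 VA.
Step 7 — Real power: P = Re(S) = 0.01085 W.
Step 8 — Reactive power: Q = Im(S) = -0.006761 VAR.
Step 9 — Apparent power: |S| = 0.01278 VA.
Step 10 — Power factor: PF = P/|S| = 0.8486 (leading).

(a) P = 0.01085 W  (b) Q = -0.006761 VAR  (c) S = 0.01278 VA  (d) PF = 0.8486 (leading)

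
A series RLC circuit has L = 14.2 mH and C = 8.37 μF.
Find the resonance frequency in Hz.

Step 1 — Resonance condition Im(Z)=0 gives ω₀ = 1/√(LC).
Step 2 — ω₀ = 1/√(0.0142·8.37e-06) = 2901 rad/s.
Step 3 — f₀ = ω₀/(2π) = 461.7 Hz.

f₀ = 461.7 Hz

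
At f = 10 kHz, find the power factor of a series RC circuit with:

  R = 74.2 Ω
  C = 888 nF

Step 1 — Angular frequency: ω = 2π·f = 2π·1e+04 = 6.283e+04 rad/s.
Step 2 — Component impedances:
  R: Z = R = 74.2 Ω
  C: Z = 1/(jωC) = -j/(ω·C) = 0 - j17.92 Ω
Step 3 — Series combination: Z_total = R + C = 74.2 - j17.92 Ω = 76.33∠-13.6° Ω.
Step 4 — Power factor: PF = cos(φ) = Re(Z)/|Z| = 74.2/76.334 = 0.972.
Step 5 — Type: Im(Z) = -17.92 ⇒ leading (phase φ = -13.6°).

PF = 0.972 (leading, φ = -13.6°)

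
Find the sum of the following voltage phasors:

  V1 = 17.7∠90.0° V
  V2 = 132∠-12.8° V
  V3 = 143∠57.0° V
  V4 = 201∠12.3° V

Step 1 — Convert each phasor to rectangular form:
  V1 = 17.7·(cos(90.0°) + j·sin(90.0°)) = 0 + j17.7 V
  V2 = 132·(cos(-12.8°) + j·sin(-12.8°)) = 128.7 - j29.24 V
  V3 = 143·(cos(57.0°) + j·sin(57.0°)) = 77.88 + j119.9 V
  V4 = 201·(cos(12.3°) + j·sin(12.3°)) = 196.4 + j42.82 V
Step 2 — Sum components: V_total = 403 + j151.2 V.
Step 3 — Convert to polar: |V_total| = 430.4 V, ∠V_total = 20.6°.

V_total = 430.4∠20.6° V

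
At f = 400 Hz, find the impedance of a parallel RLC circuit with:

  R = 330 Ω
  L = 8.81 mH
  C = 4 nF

Step 1 — Angular frequency: ω = 2π·f = 2π·400 = 2513 rad/s.
Step 2 — Component impedances:
  R: Z = R = 330 Ω
  L: Z = jωL = j·2513·0.00881 = 0 + j22.14 Ω
  C: Z = 1/(jωC) = -j/(ω·C) = 0 - j9.947e+04 Ω
Step 3 — Parallel combination: 1/Z_total = 1/R + 1/L + 1/C; Z_total = 1.48 + j22.05 Ω = 22.1∠86.2° Ω.

Z = 1.48 + j22.05 Ω = 22.1∠86.2° Ω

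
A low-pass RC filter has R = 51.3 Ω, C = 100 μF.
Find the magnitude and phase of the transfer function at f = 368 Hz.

Step 1 — Angular frequency: ω = 2π·368 = 2312 rad/s.
Step 2 — Transfer function: H(jω) = 1/(1 + jωRC).
Step 3 — Denominator: 1 + jωRC = 1 + j·2312·51.3·0.0001 = 1 + j11.86.
Step 4 — H = 0.007057 - j0.08371.
Step 5 — Magnitude: |H| = 0.08401 (-21.5 dB); phase: φ = -85.2°.

|H| = 0.08401 (-21.5 dB), φ = -85.2°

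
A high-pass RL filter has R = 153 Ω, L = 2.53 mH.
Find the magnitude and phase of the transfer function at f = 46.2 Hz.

Step 1 — Angular frequency: ω = 2π·46.2 = 290.3 rad/s.
Step 2 — Transfer function: H(jω) = jωL/(R + jωL).
Step 3 — Numerator jωL = j·0.7344; denominator R + jωL = 153 + j0.7344.
Step 4 — H = 2.304e-05 + j0.0048.
Step 5 — Magnitude: |H| = 0.0048 (-46.4 dB); phase: φ = 89.7°.

|H| = 0.0048 (-46.4 dB), φ = 89.7°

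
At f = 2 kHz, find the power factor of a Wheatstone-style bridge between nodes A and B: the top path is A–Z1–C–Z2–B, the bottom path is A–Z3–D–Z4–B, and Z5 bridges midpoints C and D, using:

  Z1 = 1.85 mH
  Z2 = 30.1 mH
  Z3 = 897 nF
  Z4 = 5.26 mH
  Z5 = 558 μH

Step 1 — Angular frequency: ω = 2π·f = 2π·2000 = 1.257e+04 rad/s.
Step 2 — Component impedances:
  Z1: Z = jωL = j·1.257e+04·0.00185 = 0 + j23.25 Ω
  Z2: Z = jωL = j·1.257e+04·0.0301 = 0 + j378.2 Ω
  Z3: Z = 1/(jωC) = -j/(ω·C) = 0 - j88.72 Ω
  Z4: Z = jωL = j·1.257e+04·0.00526 = 0 + j66.1 Ω
  Z5: Z = jωL = j·1.257e+04·0.000558 = 0 + j7.012 Ω
Step 3 — Bridge requires nodal analysis (the Z5 bridge couples midpoints C and D, so the two paths cannot be reduced to a simple series/parallel combination). Setting node B to ground and injecting 1 A at node A, the 3-node admittance system at A, C, D solves to V_A = Z_AB = 0 + j99 Ω = 99∠90.0° Ω.
Step 4 — Power factor: PF = cos(φ) = Re(Z)/|Z| = 0/99 = 0.
Step 5 — Type: Im(Z) = 99 ⇒ lagging (phase φ = 90.0°).

PF = 0 (lagging, φ = 90.0°)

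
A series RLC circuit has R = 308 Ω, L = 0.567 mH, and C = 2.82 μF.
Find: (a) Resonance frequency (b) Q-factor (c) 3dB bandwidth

Step 1 — Resonance: ω₀ = 1/√(LC) = 1/√(0.000567·2.82e-06) = 2.501e+04 rad/s.
Step 2 — f₀ = ω₀/(2π) = 3980 Hz.
Step 3 — Series Q: Q = ω₀L/R = 2.501e+04·0.000567/308 = 0.04604.
Step 4 — Bandwidth: Δω = ω₀/Q = 5.432e+05 rad/s; BW = Δω/(2π) = 8.645e+04 Hz.

(a) f₀ = 3980 Hz  (b) Q = 0.04604  (c) BW = 8.645e+04 Hz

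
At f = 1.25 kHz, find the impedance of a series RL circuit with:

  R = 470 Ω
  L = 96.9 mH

Step 1 — Angular frequency: ω = 2π·f = 2π·1250 = 7854 rad/s.
Step 2 — Component impedances:
  R: Z = R = 470 Ω
  L: Z = jωL = j·7854·0.0969 = 0 + j761.1 Ω
Step 3 — Series combination: Z_total = R + L = 470 + j761.1 Ω = 894.5∠58.3° Ω.

Z = 470 + j761.1 Ω = 894.5∠58.3° Ω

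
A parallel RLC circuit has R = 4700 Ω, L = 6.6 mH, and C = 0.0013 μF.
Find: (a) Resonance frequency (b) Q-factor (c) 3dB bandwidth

Step 1 — Resonance: ω₀ = 1/√(LC) = 1/√(0.0066·1.3e-09) = 3.414e+05 rad/s.
Step 2 — f₀ = ω₀/(2π) = 5.433e+04 Hz.
Step 3 — Parallel Q: Q = R/(ω₀L) = 4700/(3.414e+05·0.0066) = 2.086.
Step 4 — Bandwidth: Δω = ω₀/Q = 1.637e+05 rad/s; BW = Δω/(2π) = 2.605e+04 Hz.

(a) f₀ = 5.433e+04 Hz  (b) Q = 2.086  (c) BW = 2.605e+04 Hz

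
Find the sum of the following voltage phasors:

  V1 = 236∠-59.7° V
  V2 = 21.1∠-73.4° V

Step 1 — Convert each phasor to rectangular form:
  V1 = 236·(cos(-59.7°) + j·sin(-59.7°)) = 119.1 - j203.8 V
  V2 = 21.1·(cos(-73.4°) + j·sin(-73.4°)) = 6.028 - j20.22 V
Step 2 — Sum components: V_total = 125.1 - j224 V.
Step 3 — Convert to polar: |V_total| = 256.5 V, ∠V_total = -60.8°.

V_total = 256.5∠-60.8° V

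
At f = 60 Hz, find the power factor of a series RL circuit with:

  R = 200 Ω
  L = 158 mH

Step 1 — Angular frequency: ω = 2π·f = 2π·60 = 377 rad/s.
Step 2 — Component impedances:
  R: Z = R = 200 Ω
  L: Z = jωL = j·377·0.158 = 0 + j59.56 Ω
Step 3 — Series combination: Z_total = R + L = 200 + j59.56 Ω = 208.7∠16.6° Ω.
Step 4 — Power factor: PF = cos(φ) = Re(Z)/|Z| = 200/208.68 = 0.9584.
Step 5 — Type: Im(Z) = 59.56 ⇒ lagging (phase φ = 16.6°).

PF = 0.9584 (lagging, φ = 16.6°)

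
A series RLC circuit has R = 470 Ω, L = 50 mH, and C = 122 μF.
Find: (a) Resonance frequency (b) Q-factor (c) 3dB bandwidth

Step 1 — Resonance condition Im(Z)=0 gives ω₀ = 1/√(LC).
Step 2 — ω₀ = 1/√(0.05·0.000122) = 404.9 rad/s.
Step 3 — f₀ = ω₀/(2π) = 64.44 Hz.
Step 4 — Series Q: Q = ω₀L/R = 404.9·0.05/470 = 0.04307.
Step 5 — 3dB bandwidth: Δω = ω₀/Q = 9400 rad/s; BW = Δω/(2π) = 1496 Hz.

(a) f₀ = 64.44 Hz  (b) Q = 0.04307  (c) BW = 1496 Hz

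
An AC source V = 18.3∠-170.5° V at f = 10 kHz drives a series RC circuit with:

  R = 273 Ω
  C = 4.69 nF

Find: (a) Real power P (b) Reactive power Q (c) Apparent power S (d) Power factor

Step 1 — Angular frequency: ω = 2π·f = 2π·1e+04 = 6.283e+04 rad/s.
Step 2 — Component impedances:
  R: Z = R = 273 Ω
  C: Z = 1/(jωC) = -j/(ω·C) = 0 - j3393 Ω
Step 3 — Series combination: Z_total = R + C = 273 - j3393 Ω = 3404∠-85.4° Ω.
Step 4 — Source phasor: V = 18.3∠-170.5° V = -18.05 - j3.02 V.
Step 5 — Current: I = V / Z = 0.0004592 - j0.005356 A = 0.005375∠-85.1° A.
Step 6 — Complex power: S = V·I* = 0.007888 - j0.09805 VA.
Step 7 — Real power: P = Re(S) = 0.007888 W.
Step 8 — Reactive power: Q = Im(S) = -0.09805 VAR.
Step 9 — Apparent power: |S| = 0.09837 VA.
Step 10 — Power factor: PF = P/|S| = 0.08019 (leading).

(a) P = 0.007888 W  (b) Q = -0.09805 VAR  (c) S = 0.09837 VA  (d) PF = 0.08019 (leading)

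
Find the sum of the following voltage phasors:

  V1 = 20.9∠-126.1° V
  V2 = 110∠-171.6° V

Step 1 — Convert each phasor to rectangular form:
  V1 = 20.9·(cos(-126.1°) + j·sin(-126.1°)) = -12.31 - j16.89 V
  V2 = 110·(cos(-171.6°) + j·sin(-171.6°)) = -108.8 - j16.07 V
Step 2 — Sum components: V_total = -121.1 - j32.96 V.
Step 3 — Convert to polar: |V_total| = 125.5 V, ∠V_total = -164.8°.

V_total = 125.5∠-164.8° V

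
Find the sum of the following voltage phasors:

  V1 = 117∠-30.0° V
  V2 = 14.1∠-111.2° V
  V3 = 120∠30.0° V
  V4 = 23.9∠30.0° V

Step 1 — Convert each phasor to rectangular form:
  V1 = 117·(cos(-30.0°) + j·sin(-30.0°)) = 101.3 - j58.5 V
  V2 = 14.1·(cos(-111.2°) + j·sin(-111.2°)) = -5.099 - j13.15 V
  V3 = 120·(cos(30.0°) + j·sin(30.0°)) = 103.9 + j60 V
  V4 = 23.9·(cos(30.0°) + j·sin(30.0°)) = 20.7 + j11.95 V
Step 2 — Sum components: V_total = 220.8 + j0.3042 V.
Step 3 — Convert to polar: |V_total| = 220.8 V, ∠V_total = 0.1°.

V_total = 220.8∠0.1° V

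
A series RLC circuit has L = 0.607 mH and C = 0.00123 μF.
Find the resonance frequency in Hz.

Step 1 — Resonance condition Im(Z)=0 gives ω₀ = 1/√(LC).
Step 2 — ω₀ = 1/√(0.000607·1.23e-09) = 1.157e+06 rad/s.
Step 3 — f₀ = ω₀/(2π) = 1.842e+05 Hz.

f₀ = 1.842e+05 Hz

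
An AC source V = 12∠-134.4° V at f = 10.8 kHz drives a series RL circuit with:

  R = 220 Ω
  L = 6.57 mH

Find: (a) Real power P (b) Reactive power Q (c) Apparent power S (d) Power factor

Step 1 — Angular frequency: ω = 2π·f = 2π·1.08e+04 = 6.786e+04 rad/s.
Step 2 — Component impedances:
  R: Z = R = 220 Ω
  L: Z = jωL = j·6.786e+04·0.00657 = 0 + j445.8 Ω
Step 3 — Series combination: Z_total = R + L = 220 + j445.8 Ω = 497.2∠63.7° Ω.
Step 4 — Source phasor: V = 12∠-134.4° V = -8.396 - j8.574 V.
Step 5 — Current: I = V / Z = -0.02294 + j0.007513 A = 0.02414∠161.9° A.
Step 6 — Complex power: S = V·I* = 0.1282 + j0.2597 VA.
Step 7 — Real power: P = Re(S) = 0.1282 W.
Step 8 — Reactive power: Q = Im(S) = 0.2597 VAR.
Step 9 — Apparent power: |S| = 0.2896 VA.
Step 10 — Power factor: PF = P/|S| = 0.4425 (lagging).

(a) P = 0.1282 W  (b) Q = 0.2597 VAR  (c) S = 0.2896 VA  (d) PF = 0.4425 (lagging)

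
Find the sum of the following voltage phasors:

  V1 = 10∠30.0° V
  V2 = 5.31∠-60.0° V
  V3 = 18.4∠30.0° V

Step 1 — Convert each phasor to rectangular form:
  V1 = 10·(cos(30.0°) + j·sin(30.0°)) = 8.66 + j5 V
  V2 = 5.31·(cos(-60.0°) + j·sin(-60.0°)) = 2.655 - j4.599 V
  V3 = 18.4·(cos(30.0°) + j·sin(30.0°)) = 15.93 + j9.2 V
Step 2 — Sum components: V_total = 27.25 + j9.601 V.
Step 3 — Convert to polar: |V_total| = 28.89 V, ∠V_total = 19.4°.

V_total = 28.89∠19.4° V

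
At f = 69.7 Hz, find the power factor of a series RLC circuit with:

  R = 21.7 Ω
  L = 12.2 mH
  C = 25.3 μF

Step 1 — Angular frequency: ω = 2π·f = 2π·69.7 = 437.9 rad/s.
Step 2 — Component impedances:
  R: Z = R = 21.7 Ω
  L: Z = jωL = j·437.9·0.0122 = 0 + j5.343 Ω
  C: Z = 1/(jωC) = -j/(ω·C) = 0 - j90.25 Ω
Step 3 — Series combination: Z_total = R + L + C = 21.7 - j84.91 Ω = 87.64∠-75.7° Ω.
Step 4 — Power factor: PF = cos(φ) = Re(Z)/|Z| = 21.7/87.64 = 0.2476.
Step 5 — Type: Im(Z) = -84.91 ⇒ leading (phase φ = -75.7°).

PF = 0.2476 (leading, φ = -75.7°)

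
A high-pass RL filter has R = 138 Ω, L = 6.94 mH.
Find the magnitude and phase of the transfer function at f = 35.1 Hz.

Step 1 — Angular frequency: ω = 2π·35.1 = 220.5 rad/s.
Step 2 — Transfer function: H(jω) = jωL/(R + jωL).
Step 3 — Numerator jωL = j·1.531; denominator R + jωL = 138 + j1.531.
Step 4 — H = 0.000123 + j0.01109.
Step 5 — Magnitude: |H| = 0.01109 (-39.1 dB); phase: φ = 89.4°.

|H| = 0.01109 (-39.1 dB), φ = 89.4°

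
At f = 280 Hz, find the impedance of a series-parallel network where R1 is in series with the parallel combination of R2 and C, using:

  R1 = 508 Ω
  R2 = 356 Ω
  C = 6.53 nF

Step 1 — Angular frequency: ω = 2π·f = 2π·280 = 1759 rad/s.
Step 2 — Component impedances:
  R1: Z = R = 508 Ω
  R2: Z = R = 356 Ω
  C: Z = 1/(jωC) = -j/(ω·C) = 0 - j8.705e+04 Ω
Step 3 — Parallel branch: R2 || C = 1/(1/R2 + 1/C) = 356 - j1.456 Ω.
Step 4 — Series with R1: Z_total = R1 + (R2 || C) = 864 - j1.456 Ω = 864∠-0.1° Ω.

Z = 864 - j1.456 Ω = 864∠-0.1° Ω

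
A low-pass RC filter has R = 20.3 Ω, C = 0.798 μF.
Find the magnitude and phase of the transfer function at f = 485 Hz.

Step 1 — Angular frequency: ω = 2π·485 = 3047 rad/s.
Step 2 — Transfer function: H(jω) = 1/(1 + jωRC).
Step 3 — Denominator: 1 + jωRC = 1 + j·3047·20.3·7.98e-07 = 1 + j0.04937.
Step 4 — H = 0.9976 - j0.04925.
Step 5 — Magnitude: |H| = 0.9988 (-0.0 dB); phase: φ = -2.8°.

|H| = 0.9988 (-0.0 dB), φ = -2.8°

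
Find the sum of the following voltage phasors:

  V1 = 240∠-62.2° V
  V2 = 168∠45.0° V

Step 1 — Convert each phasor to rectangular form:
  V1 = 240·(cos(-62.2°) + j·sin(-62.2°)) = 111.9 - j212.3 V
  V2 = 168·(cos(45.0°) + j·sin(45.0°)) = 118.8 + j118.8 V
Step 2 — Sum components: V_total = 230.7 - j93.51 V.
Step 3 — Convert to polar: |V_total| = 249 V, ∠V_total = -22.1°.

V_total = 249∠-22.1° V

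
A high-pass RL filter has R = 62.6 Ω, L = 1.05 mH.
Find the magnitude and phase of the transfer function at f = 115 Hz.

Step 1 — Angular frequency: ω = 2π·115 = 722.6 rad/s.
Step 2 — Transfer function: H(jω) = jωL/(R + jωL).
Step 3 — Numerator jωL = j·0.7587; denominator R + jωL = 62.6 + j0.7587.
Step 4 — H = 0.0001469 + j0.01212.
Step 5 — Magnitude: |H| = 0.01212 (-38.3 dB); phase: φ = 89.3°.

|H| = 0.01212 (-38.3 dB), φ = 89.3°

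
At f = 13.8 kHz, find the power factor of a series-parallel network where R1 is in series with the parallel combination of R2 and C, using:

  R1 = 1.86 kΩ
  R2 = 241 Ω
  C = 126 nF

Step 1 — Angular frequency: ω = 2π·f = 2π·1.38e+04 = 8.671e+04 rad/s.
Step 2 — Component impedances:
  R1: Z = R = 1860 Ω
  R2: Z = R = 241 Ω
  C: Z = 1/(jωC) = -j/(ω·C) = 0 - j91.53 Ω
Step 3 — Parallel branch: R2 || C = 1/(1/R2 + 1/C) = 30.38 - j79.99 Ω.
Step 4 — Series with R1: Z_total = R1 + (R2 || C) = 1890 - j79.99 Ω = 1892∠-2.4° Ω.
Step 5 — Power factor: PF = cos(φ) = Re(Z)/|Z| = 1890.4/1892.1 = 0.9991.
Step 6 — Type: Im(Z) = -79.99 ⇒ leading (phase φ = -2.4°).

PF = 0.9991 (leading, φ = -2.4°)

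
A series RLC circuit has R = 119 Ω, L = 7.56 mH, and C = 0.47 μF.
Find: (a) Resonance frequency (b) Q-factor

Step 1 — Resonance condition Im(Z)=0 gives ω₀ = 1/√(LC).
Step 2 — ω₀ = 1/√(0.00756·4.7e-07) = 1.678e+04 rad/s.
Step 3 — f₀ = ω₀/(2π) = 2670 Hz.
Step 4 — Series Q: Q = ω₀L/R = 1.678e+04·0.00756/119 = 1.066.

(a) f₀ = 2670 Hz  (b) Q = 1.066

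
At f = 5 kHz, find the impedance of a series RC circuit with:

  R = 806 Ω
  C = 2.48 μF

Step 1 — Angular frequency: ω = 2π·f = 2π·5000 = 3.142e+04 rad/s.
Step 2 — Component impedances:
  R: Z = R = 806 Ω
  C: Z = 1/(jωC) = -j/(ω·C) = 0 - j12.84 Ω
Step 3 — Series combination: Z_total = R + C = 806 - j12.84 Ω = 806.1∠-0.9° Ω.

Z = 806 - j12.84 Ω = 806.1∠-0.9° Ω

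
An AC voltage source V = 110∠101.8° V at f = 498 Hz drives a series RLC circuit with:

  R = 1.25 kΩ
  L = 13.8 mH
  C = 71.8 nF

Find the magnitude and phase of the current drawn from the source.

Step 1 — Angular frequency: ω = 2π·f = 2π·498 = 3129 rad/s.
Step 2 — Component impedances:
  R: Z = R = 1250 Ω
  L: Z = jωL = j·3129·0.0138 = 0 + j43.18 Ω
  C: Z = 1/(jωC) = -j/(ω·C) = 0 - j4451 Ω
Step 3 — Series combination: Z_total = R + L + C = 1250 - j4408 Ω = 4582∠-74.2° Ω.
Step 4 — Source phasor: V = 110∠101.8° V = -22.49 + j107.7 V.
Step 5 — Ohm's law: I = V / Z_total = (-22.49 + j107.7) / (1250 - j4408) = -0.02395 + j0.001688 A.
Step 6 — Convert to polar: |I| = 0.02401 A, ∠I = 176.0°.

I = 0.02401∠176.0° A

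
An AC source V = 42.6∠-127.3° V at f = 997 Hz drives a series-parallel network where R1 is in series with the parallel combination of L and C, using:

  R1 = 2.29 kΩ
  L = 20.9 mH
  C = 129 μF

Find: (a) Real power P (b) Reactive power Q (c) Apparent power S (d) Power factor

Step 1 — Angular frequency: ω = 2π·f = 2π·997 = 6264 rad/s.
Step 2 — Component impedances:
  R1: Z = R = 2290 Ω
  L: Z = jωL = j·6264·0.0209 = 0 + j130.9 Ω
  C: Z = 1/(jωC) = -j/(ω·C) = 0 - j1.237 Ω
Step 3 — Parallel branch: L || C = 1/(1/L + 1/C) = 0 - j1.249 Ω.
Step 4 — Series with R1: Z_total = R1 + (L || C) = 2290 - j1.249 Ω = 2290∠-0.0° Ω.
Step 5 — Source phasor: V = 42.6∠-127.3° V = -25.82 - j33.89 V.
Step 6 — Current: I = V / Z = -0.01126 - j0.0148 A = 0.0186∠-127.3° A.
Step 7 — Complex power: S = V·I* = 0.7925 - j0.0004323 VA.
Step 8 — Real power: P = Re(S) = 0.7925 W.
Step 9 — Reactive power: Q = Im(S) = -0.0004323 VAR.
Step 10 — Apparent power: |S| = 0.7925 VA.
Step 11 — Power factor: PF = P/|S| = 1 (leading).

(a) P = 0.7925 W  (b) Q = -0.0004323 VAR  (c) S = 0.7925 VA  (d) PF = 1 (leading)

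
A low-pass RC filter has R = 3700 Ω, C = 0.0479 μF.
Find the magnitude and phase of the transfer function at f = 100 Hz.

Step 1 — Angular frequency: ω = 2π·100 = 628.3 rad/s.
Step 2 — Transfer function: H(jω) = 1/(1 + jωRC).
Step 3 — Denominator: 1 + jωRC = 1 + j·628.3·3700·4.79e-08 = 1 + j0.1114.
Step 4 — H = 0.9878 - j0.11.
Step 5 — Magnitude: |H| = 0.9939 (-0.1 dB); phase: φ = -6.4°.

|H| = 0.9939 (-0.1 dB), φ = -6.4°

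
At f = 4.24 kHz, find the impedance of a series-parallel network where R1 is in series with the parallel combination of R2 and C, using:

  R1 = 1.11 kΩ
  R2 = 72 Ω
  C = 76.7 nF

Step 1 — Angular frequency: ω = 2π·f = 2π·4240 = 2.664e+04 rad/s.
Step 2 — Component impedances:
  R1: Z = R = 1110 Ω
  R2: Z = R = 72 Ω
  C: Z = 1/(jωC) = -j/(ω·C) = 0 - j489.4 Ω
Step 3 — Parallel branch: R2 || C = 1/(1/R2 + 1/C) = 70.47 - j10.37 Ω.
Step 4 — Series with R1: Z_total = R1 + (R2 || C) = 1180 - j10.37 Ω = 1181∠-0.5° Ω.

Z = 1180 - j10.37 Ω = 1181∠-0.5° Ω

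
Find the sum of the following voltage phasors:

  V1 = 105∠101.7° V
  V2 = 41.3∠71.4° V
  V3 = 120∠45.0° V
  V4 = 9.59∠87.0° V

Step 1 — Convert each phasor to rectangular form:
  V1 = 105·(cos(101.7°) + j·sin(101.7°)) = -21.29 + j102.8 V
  V2 = 41.3·(cos(71.4°) + j·sin(71.4°)) = 13.17 + j39.14 V
  V3 = 120·(cos(45.0°) + j·sin(45.0°)) = 84.85 + j84.85 V
  V4 = 9.59·(cos(87.0°) + j·sin(87.0°)) = 0.5019 + j9.577 V
Step 2 — Sum components: V_total = 77.24 + j236.4 V.
Step 3 — Convert to polar: |V_total| = 248.7 V, ∠V_total = 71.9°.

V_total = 248.7∠71.9° V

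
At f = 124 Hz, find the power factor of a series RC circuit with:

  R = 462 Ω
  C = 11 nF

Step 1 — Angular frequency: ω = 2π·f = 2π·124 = 779.1 rad/s.
Step 2 — Component impedances:
  R: Z = R = 462 Ω
  C: Z = 1/(jωC) = -j/(ω·C) = 0 - j1.167e+05 Ω
Step 3 — Series combination: Z_total = R + C = 462 - j1.167e+05 Ω = 1.167e+05∠-89.8° Ω.
Step 4 — Power factor: PF = cos(φ) = Re(Z)/|Z| = 462/1.167e+05 = 0.003959.
Step 5 — Type: Im(Z) = -1.167e+05 ⇒ leading (phase φ = -89.8°).

PF = 0.003959 (leading, φ = -89.8°)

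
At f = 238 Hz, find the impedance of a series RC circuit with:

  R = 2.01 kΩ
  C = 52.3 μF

Step 1 — Angular frequency: ω = 2π·f = 2π·238 = 1495 rad/s.
Step 2 — Component impedances:
  R: Z = R = 2010 Ω
  C: Z = 1/(jωC) = -j/(ω·C) = 0 - j12.79 Ω
Step 3 — Series combination: Z_total = R + C = 2010 - j12.79 Ω = 2010∠-0.4° Ω.

Z = 2010 - j12.79 Ω = 2010∠-0.4° Ω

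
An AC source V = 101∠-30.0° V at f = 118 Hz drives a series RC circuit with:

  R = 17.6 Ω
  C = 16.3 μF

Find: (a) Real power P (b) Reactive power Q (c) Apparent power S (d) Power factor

Step 1 — Angular frequency: ω = 2π·f = 2π·118 = 741.4 rad/s.
Step 2 — Component impedances:
  R: Z = R = 17.6 Ω
  C: Z = 1/(jωC) = -j/(ω·C) = 0 - j82.75 Ω
Step 3 — Series combination: Z_total = R + C = 17.6 - j82.75 Ω = 84.6∠-78.0° Ω.
Step 4 — Source phasor: V = 101∠-30.0° V = 87.47 - j50.5 V.
Step 5 — Current: I = V / Z = 0.799 + j0.8871 A = 1.194∠48.0° A.
Step 6 — Complex power: S = V·I* = 25.09 - j117.9 VA.
Step 7 — Real power: P = Re(S) = 25.09 W.
Step 8 — Reactive power: Q = Im(S) = -117.9 VAR.
Step 9 — Apparent power: |S| = 120.6 VA.
Step 10 — Power factor: PF = P/|S| = 0.208 (leading).

(a) P = 25.09 W  (b) Q = -117.9 VAR  (c) S = 120.6 VA  (d) PF = 0.208 (leading)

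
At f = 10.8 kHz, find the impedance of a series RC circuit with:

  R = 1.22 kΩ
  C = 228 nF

Step 1 — Angular frequency: ω = 2π·f = 2π·1.08e+04 = 6.786e+04 rad/s.
Step 2 — Component impedances:
  R: Z = R = 1220 Ω
  C: Z = 1/(jωC) = -j/(ω·C) = 0 - j64.63 Ω
Step 3 — Series combination: Z_total = R + C = 1220 - j64.63 Ω = 1222∠-3.0° Ω.

Z = 1220 - j64.63 Ω = 1222∠-3.0° Ω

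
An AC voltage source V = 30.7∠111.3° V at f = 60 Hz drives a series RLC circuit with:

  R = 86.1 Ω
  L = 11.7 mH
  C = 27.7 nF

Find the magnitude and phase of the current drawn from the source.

Step 1 — Angular frequency: ω = 2π·f = 2π·60 = 377 rad/s.
Step 2 — Component impedances:
  R: Z = R = 86.1 Ω
  L: Z = jωL = j·377·0.0117 = 0 + j4.411 Ω
  C: Z = 1/(jωC) = -j/(ω·C) = 0 - j9.576e+04 Ω
Step 3 — Series combination: Z_total = R + L + C = 86.1 - j9.576e+04 Ω = 9.576e+04∠-89.9° Ω.
Step 4 — Source phasor: V = 30.7∠111.3° V = -11.15 + j28.6 V.
Step 5 — Ohm's law: I = V / Z_total = (-11.15 + j28.6) / (86.1 - j9.576e+04) = -0.0002988 - j0.0001162 A.
Step 6 — Convert to polar: |I| = 0.0003206 A, ∠I = -158.8°.

I = 0.0003206∠-158.8° A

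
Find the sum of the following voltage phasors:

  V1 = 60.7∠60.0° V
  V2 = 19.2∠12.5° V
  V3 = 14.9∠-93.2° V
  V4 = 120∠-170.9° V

Step 1 — Convert each phasor to rectangular form:
  V1 = 60.7·(cos(60.0°) + j·sin(60.0°)) = 30.35 + j52.57 V
  V2 = 19.2·(cos(12.5°) + j·sin(12.5°)) = 18.74 + j4.156 V
  V3 = 14.9·(cos(-93.2°) + j·sin(-93.2°)) = -0.8317 - j14.88 V
  V4 = 120·(cos(-170.9°) + j·sin(-170.9°)) = -118.5 - j18.98 V
Step 2 — Sum components: V_total = -70.23 + j22.87 V.
Step 3 — Convert to polar: |V_total| = 73.86 V, ∠V_total = 162.0°.

V_total = 73.86∠162.0° V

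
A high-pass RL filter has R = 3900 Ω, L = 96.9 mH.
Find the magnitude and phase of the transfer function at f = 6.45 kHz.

Step 1 — Angular frequency: ω = 2π·6450 = 4.053e+04 rad/s.
Step 2 — Transfer function: H(jω) = jωL/(R + jωL).
Step 3 — Numerator jωL = j·3927; denominator R + jωL = 3900 + j3927.
Step 4 — H = 0.5035 + j0.5.
Step 5 — Magnitude: |H| = 0.7095 (-3.0 dB); phase: φ = 44.8°.

|H| = 0.7095 (-3.0 dB), φ = 44.8°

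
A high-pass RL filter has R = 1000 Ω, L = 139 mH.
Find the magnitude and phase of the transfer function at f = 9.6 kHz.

Step 1 — Angular frequency: ω = 2π·9600 = 6.032e+04 rad/s.
Step 2 — Transfer function: H(jω) = jωL/(R + jωL).
Step 3 — Numerator jωL = j·8384; denominator R + jωL = 1000 + j8384.
Step 4 — H = 0.986 + j0.1176.
Step 5 — Magnitude: |H| = 0.993 (-0.1 dB); phase: φ = 6.8°.

|H| = 0.993 (-0.1 dB), φ = 6.8°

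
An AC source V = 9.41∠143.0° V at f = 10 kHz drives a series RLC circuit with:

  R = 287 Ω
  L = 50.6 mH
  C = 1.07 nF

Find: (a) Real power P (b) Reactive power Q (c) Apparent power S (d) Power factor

Step 1 — Angular frequency: ω = 2π·f = 2π·1e+04 = 6.283e+04 rad/s.
Step 2 — Component impedances:
  R: Z = R = 287 Ω
  L: Z = jωL = j·6.283e+04·0.0506 = 0 + j3179 Ω
  C: Z = 1/(jωC) = -j/(ω·C) = 0 - j1.487e+04 Ω
Step 3 — Series combination: Z_total = R + L + C = 287 - j1.17e+04 Ω = 1.17e+04∠-88.6° Ω.
Step 4 — Source phasor: V = 9.41∠143.0° V = -7.515 + j5.663 V.
Step 5 — Current: I = V / Z = -0.0004997 - j0.0006303 A = 0.0008044∠-128.4° A.
Step 6 — Complex power: S = V·I* = 0.0001857 - j0.007567 VA.
Step 7 — Real power: P = Re(S) = 0.0001857 W.
Step 8 — Reactive power: Q = Im(S) = -0.007567 VAR.
Step 9 — Apparent power: |S| = 0.007569 VA.
Step 10 — Power factor: PF = P/|S| = 0.02453 (leading).

(a) P = 0.0001857 W  (b) Q = -0.007567 VAR  (c) S = 0.007569 VA  (d) PF = 0.02453 (leading)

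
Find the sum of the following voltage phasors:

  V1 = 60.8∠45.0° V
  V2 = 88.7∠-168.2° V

Step 1 — Convert each phasor to rectangular form:
  V1 = 60.8·(cos(45.0°) + j·sin(45.0°)) = 42.99 + j42.99 V
  V2 = 88.7·(cos(-168.2°) + j·sin(-168.2°)) = -86.83 - j18.14 V
Step 2 — Sum components: V_total = -43.83 + j24.85 V.
Step 3 — Convert to polar: |V_total| = 50.39 V, ∠V_total = 150.4°.

V_total = 50.39∠150.4° V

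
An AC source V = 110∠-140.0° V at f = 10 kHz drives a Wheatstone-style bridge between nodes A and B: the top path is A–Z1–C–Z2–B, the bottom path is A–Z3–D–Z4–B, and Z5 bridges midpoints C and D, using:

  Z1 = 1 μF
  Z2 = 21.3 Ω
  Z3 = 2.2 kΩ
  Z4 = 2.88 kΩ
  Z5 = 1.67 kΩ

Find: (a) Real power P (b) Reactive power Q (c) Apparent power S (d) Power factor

Step 1 — Angular frequency: ω = 2π·f = 2π·1e+04 = 6.283e+04 rad/s.
Step 2 — Component impedances:
  Z1: Z = 1/(jωC) = -j/(ω·C) = 0 - j15.92 Ω
  Z2: Z = R = 21.3 Ω
  Z3: Z = R = 2200 Ω
  Z4: Z = R = 2880 Ω
  Z5: Z = R = 1670 Ω
Step 3 — Bridge requires nodal analysis (the Z5 bridge couples midpoints C and D, so the two paths cannot be reduced to a simple series/parallel combination). Setting node B to ground and injecting 1 A at node A, the 3-node admittance system at A, C, D solves to V_A = Z_AB = 21.26 - j15.84 Ω = 26.51∠-36.7° Ω.
Step 4 — Source phasor: V = 110∠-140.0° V = -84.26 - j70.71 V.
Step 5 — Current: I = V / Z = -0.9554 - j4.038 A = 4.149∠-103.3° A.
Step 6 — Complex power: S = V·I* = 366 - j272.7 VA.
Step 7 — Real power: P = Re(S) = 366 W.
Step 8 — Reactive power: Q = Im(S) = -272.7 VAR.
Step 9 — Apparent power: |S| = 456.4 VA.
Step 10 — Power factor: PF = P/|S| = 0.8019 (leading).

(a) P = 366 W  (b) Q = -272.7 VAR  (c) S = 456.4 VA  (d) PF = 0.8019 (leading)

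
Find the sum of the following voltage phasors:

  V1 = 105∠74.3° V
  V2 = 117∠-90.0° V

Step 1 — Convert each phasor to rectangular form:
  V1 = 105·(cos(74.3°) + j·sin(74.3°)) = 28.41 + j101.1 V
  V2 = 117·(cos(-90.0°) + j·sin(-90.0°)) = 0 - j117 V
Step 2 — Sum components: V_total = 28.41 - j15.92 V.
Step 3 — Convert to polar: |V_total| = 32.57 V, ∠V_total = -29.3°.

V_total = 32.57∠-29.3° V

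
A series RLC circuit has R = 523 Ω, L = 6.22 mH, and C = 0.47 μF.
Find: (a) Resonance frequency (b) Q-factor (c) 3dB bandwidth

Step 1 — Resonance: ω₀ = 1/√(LC) = 1/√(0.00622·4.7e-07) = 1.85e+04 rad/s.
Step 2 — f₀ = ω₀/(2π) = 2944 Hz.
Step 3 — Series Q: Q = ω₀L/R = 1.85e+04·0.00622/523 = 0.22.
Step 4 — Bandwidth: Δω = ω₀/Q = 8.408e+04 rad/s; BW = Δω/(2π) = 1.338e+04 Hz.

(a) f₀ = 2944 Hz  (b) Q = 0.22  (c) BW = 1.338e+04 Hz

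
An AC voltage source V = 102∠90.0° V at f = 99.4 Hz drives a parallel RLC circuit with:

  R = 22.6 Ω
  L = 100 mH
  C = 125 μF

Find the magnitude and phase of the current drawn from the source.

Step 1 — Angular frequency: ω = 2π·f = 2π·99.4 = 624.5 rad/s.
Step 2 — Component impedances:
  R: Z = R = 22.6 Ω
  L: Z = jωL = j·624.5·0.1 = 0 + j62.45 Ω
  C: Z = 1/(jωC) = -j/(ω·C) = 0 - j12.81 Ω
Step 3 — Parallel combination: 1/Z_total = 1/R + 1/L + 1/C; Z_total = 7.617 - j10.68 Ω = 13.12∠-54.5° Ω.
Step 4 — Source phasor: V = 102∠90.0° V = 0 + j102 V.
Step 5 — Ohm's law: I = V / Z_total = (0 + j102) / (7.617 - j10.68) = -6.33 + j4.513 A.
Step 6 — Convert to polar: |I| = 7.774 A, ∠I = 144.5°.

I = 7.774∠144.5° A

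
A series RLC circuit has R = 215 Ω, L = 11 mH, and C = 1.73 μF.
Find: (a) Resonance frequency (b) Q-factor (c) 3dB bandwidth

Step 1 — Resonance: ω₀ = 1/√(LC) = 1/√(0.011·1.73e-06) = 7249 rad/s.
Step 2 — f₀ = ω₀/(2π) = 1154 Hz.
Step 3 — Series Q: Q = ω₀L/R = 7249·0.011/215 = 0.3709.
Step 4 — Bandwidth: Δω = ω₀/Q = 1.955e+04 rad/s; BW = Δω/(2π) = 3111 Hz.

(a) f₀ = 1154 Hz  (b) Q = 0.3709  (c) BW = 3111 Hz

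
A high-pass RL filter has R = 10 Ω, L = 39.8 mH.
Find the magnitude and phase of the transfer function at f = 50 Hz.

Step 1 — Angular frequency: ω = 2π·50 = 314.2 rad/s.
Step 2 — Transfer function: H(jω) = jωL/(R + jωL).
Step 3 — Numerator jωL = j·12.5; denominator R + jωL = 10 + j12.5.
Step 4 — H = 0.6099 + j0.4878.
Step 5 — Magnitude: |H| = 0.781 (-2.1 dB); phase: φ = 38.7°.

|H| = 0.781 (-2.1 dB), φ = 38.7°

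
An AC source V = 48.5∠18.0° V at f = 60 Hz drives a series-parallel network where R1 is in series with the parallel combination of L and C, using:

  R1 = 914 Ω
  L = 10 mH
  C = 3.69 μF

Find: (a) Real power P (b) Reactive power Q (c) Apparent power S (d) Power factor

Step 1 — Angular frequency: ω = 2π·f = 2π·60 = 377 rad/s.
Step 2 — Component impedances:
  R1: Z = R = 914 Ω
  L: Z = jωL = j·377·0.01 = 0 + j3.77 Ω
  C: Z = 1/(jωC) = -j/(ω·C) = 0 - j718.9 Ω
Step 3 — Parallel branch: L || C = 1/(1/L + 1/C) = 0 + j3.79 Ω.
Step 4 — Series with R1: Z_total = R1 + (L || C) = 914 + j3.79 Ω = 914∠0.2° Ω.
Step 5 — Source phasor: V = 48.5∠18.0° V = 46.13 + j14.99 V.
Step 6 — Current: I = V / Z = 0.05053 + j0.01619 A = 0.05306∠17.8° A.
Step 7 — Complex power: S = V·I* = 2.574 + j0.01067 VA.
Step 8 — Real power: P = Re(S) = 2.574 W.
Step 9 — Reactive power: Q = Im(S) = 0.01067 VAR.
Step 10 — Apparent power: |S| = 2.574 VA.
Step 11 — Power factor: PF = P/|S| = 1 (lagging).

(a) P = 2.574 W  (b) Q = 0.01067 VAR  (c) S = 2.574 VA  (d) PF = 1 (lagging)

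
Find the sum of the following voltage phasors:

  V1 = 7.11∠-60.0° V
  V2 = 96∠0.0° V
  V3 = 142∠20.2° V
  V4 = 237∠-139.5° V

Step 1 — Convert each phasor to rectangular form:
  V1 = 7.11·(cos(-60.0°) + j·sin(-60.0°)) = 3.555 - j6.157 V
  V2 = 96·(cos(0.0°) + j·sin(0.0°)) = 96 V
  V3 = 142·(cos(20.2°) + j·sin(20.2°)) = 133.3 + j49.03 V
  V4 = 237·(cos(-139.5°) + j·sin(-139.5°)) = -180.2 - j153.9 V
Step 2 — Sum components: V_total = 52.6 - j111 V.
Step 3 — Convert to polar: |V_total| = 122.9 V, ∠V_total = -64.7°.

V_total = 122.9∠-64.7° V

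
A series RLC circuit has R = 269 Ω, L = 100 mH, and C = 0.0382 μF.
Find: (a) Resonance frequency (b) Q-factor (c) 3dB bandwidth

Step 1 — Resonance condition Im(Z)=0 gives ω₀ = 1/√(LC).
Step 2 — ω₀ = 1/√(0.1·3.82e-08) = 1.618e+04 rad/s.
Step 3 — f₀ = ω₀/(2π) = 2575 Hz.
Step 4 — Series Q: Q = ω₀L/R = 1.618e+04·0.1/269 = 6.015.
Step 5 — 3dB bandwidth: Δω = ω₀/Q = 2690 rad/s; BW = Δω/(2π) = 428.1 Hz.

(a) f₀ = 2575 Hz  (b) Q = 6.015  (c) BW = 428.1 Hz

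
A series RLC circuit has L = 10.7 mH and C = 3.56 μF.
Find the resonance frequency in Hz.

Step 1 — Resonance condition Im(Z)=0 gives ω₀ = 1/√(LC).
Step 2 — ω₀ = 1/√(0.0107·3.56e-06) = 5124 rad/s.
Step 3 — f₀ = ω₀/(2π) = 815.5 Hz.

f₀ = 815.5 Hz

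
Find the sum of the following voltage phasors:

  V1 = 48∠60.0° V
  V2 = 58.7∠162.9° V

Step 1 — Convert each phasor to rectangular form:
  V1 = 48·(cos(60.0°) + j·sin(60.0°)) = 24 + j41.57 V
  V2 = 58.7·(cos(162.9°) + j·sin(162.9°)) = -56.11 + j17.26 V
Step 2 — Sum components: V_total = -32.11 + j58.83 V.
Step 3 — Convert to polar: |V_total| = 67.02 V, ∠V_total = 118.6°.

V_total = 67.02∠118.6° V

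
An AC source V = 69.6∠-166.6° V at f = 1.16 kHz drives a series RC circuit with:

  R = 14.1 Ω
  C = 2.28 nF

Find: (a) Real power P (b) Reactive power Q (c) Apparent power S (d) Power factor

Step 1 — Angular frequency: ω = 2π·f = 2π·1160 = 7288 rad/s.
Step 2 — Component impedances:
  R: Z = R = 14.1 Ω
  C: Z = 1/(jωC) = -j/(ω·C) = 0 - j6.018e+04 Ω
Step 3 — Series combination: Z_total = R + C = 14.1 - j6.018e+04 Ω = 6.018e+04∠-90.0° Ω.
Step 4 — Source phasor: V = 69.6∠-166.6° V = -67.71 - j16.13 V.
Step 5 — Current: I = V / Z = 0.0002678 - j0.001125 A = 0.001157∠-76.6° A.
Step 6 — Complex power: S = V·I* = 1.886e-05 - j0.0805 VA.
Step 7 — Real power: P = Re(S) = 1.886e-05 W.
Step 8 — Reactive power: Q = Im(S) = -0.0805 VAR.
Step 9 — Apparent power: |S| = 0.0805 VA.
Step 10 — Power factor: PF = P/|S| = 0.0002343 (leading).

(a) P = 1.886e-05 W  (b) Q = -0.0805 VAR  (c) S = 0.0805 VA  (d) PF = 0.0002343 (leading)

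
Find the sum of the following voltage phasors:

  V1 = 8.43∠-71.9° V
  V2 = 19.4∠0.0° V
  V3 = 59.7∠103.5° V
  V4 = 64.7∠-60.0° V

Step 1 — Convert each phasor to rectangular form:
  V1 = 8.43·(cos(-71.9°) + j·sin(-71.9°)) = 2.619 - j8.013 V
  V2 = 19.4·(cos(0.0°) + j·sin(0.0°)) = 19.4 V
  V3 = 59.7·(cos(103.5°) + j·sin(103.5°)) = -13.94 + j58.05 V
  V4 = 64.7·(cos(-60.0°) + j·sin(-60.0°)) = 32.35 - j56.03 V
Step 2 — Sum components: V_total = 40.43 - j5.994 V.
Step 3 — Convert to polar: |V_total| = 40.87 V, ∠V_total = -8.4°.

V_total = 40.87∠-8.4° V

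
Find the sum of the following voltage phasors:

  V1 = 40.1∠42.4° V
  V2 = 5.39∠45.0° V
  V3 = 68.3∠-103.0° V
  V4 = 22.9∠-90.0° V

Step 1 — Convert each phasor to rectangular form:
  V1 = 40.1·(cos(42.4°) + j·sin(42.4°)) = 29.61 + j27.04 V
  V2 = 5.39·(cos(45.0°) + j·sin(45.0°)) = 3.811 + j3.811 V
  V3 = 68.3·(cos(-103.0°) + j·sin(-103.0°)) = -15.36 - j66.55 V
  V4 = 22.9·(cos(-90.0°) + j·sin(-90.0°)) = 0 - j22.9 V
Step 2 — Sum components: V_total = 18.06 - j58.6 V.
Step 3 — Convert to polar: |V_total| = 61.32 V, ∠V_total = -72.9°.

V_total = 61.32∠-72.9° V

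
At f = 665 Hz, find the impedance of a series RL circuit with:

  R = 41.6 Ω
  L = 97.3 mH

Step 1 — Angular frequency: ω = 2π·f = 2π·665 = 4178 rad/s.
Step 2 — Component impedances:
  R: Z = R = 41.6 Ω
  L: Z = jωL = j·4178·0.0973 = 0 + j406.6 Ω
Step 3 — Series combination: Z_total = R + L = 41.6 + j406.6 Ω = 408.7∠84.2° Ω.

Z = 41.6 + j406.6 Ω = 408.7∠84.2° Ω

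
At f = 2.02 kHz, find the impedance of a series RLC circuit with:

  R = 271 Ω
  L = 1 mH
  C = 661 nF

Step 1 — Angular frequency: ω = 2π·f = 2π·2020 = 1.269e+04 rad/s.
Step 2 — Component impedances:
  R: Z = R = 271 Ω
  L: Z = jωL = j·1.269e+04·0.001 = 0 + j12.69 Ω
  C: Z = 1/(jωC) = -j/(ω·C) = 0 - j119.2 Ω
Step 3 — Series combination: Z_total = R + L + C = 271 - j106.5 Ω = 291.2∠-21.5° Ω.

Z = 271 - j106.5 Ω = 291.2∠-21.5° Ω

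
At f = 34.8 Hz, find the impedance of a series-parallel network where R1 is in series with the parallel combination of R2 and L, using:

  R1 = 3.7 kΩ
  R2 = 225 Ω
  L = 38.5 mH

Step 1 — Angular frequency: ω = 2π·f = 2π·34.8 = 218.7 rad/s.
Step 2 — Component impedances:
  R1: Z = R = 3700 Ω
  R2: Z = R = 225 Ω
  L: Z = jωL = j·218.7·0.0385 = 0 + j8.418 Ω
Step 3 — Parallel branch: R2 || L = 1/(1/R2 + 1/L) = 0.3145 + j8.406 Ω.
Step 4 — Series with R1: Z_total = R1 + (R2 || L) = 3700 + j8.406 Ω = 3700∠0.1° Ω.

Z = 3700 + j8.406 Ω = 3700∠0.1° Ω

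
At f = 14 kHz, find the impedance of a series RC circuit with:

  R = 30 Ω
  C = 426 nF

Step 1 — Angular frequency: ω = 2π·f = 2π·1.4e+04 = 8.796e+04 rad/s.
Step 2 — Component impedances:
  R: Z = R = 30 Ω
  C: Z = 1/(jωC) = -j/(ω·C) = 0 - j26.69 Ω
Step 3 — Series combination: Z_total = R + C = 30 - j26.69 Ω = 40.15∠-41.7° Ω.

Z = 30 - j26.69 Ω = 40.15∠-41.7° Ω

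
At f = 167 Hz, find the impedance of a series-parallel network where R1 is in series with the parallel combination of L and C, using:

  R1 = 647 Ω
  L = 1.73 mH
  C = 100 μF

Step 1 — Angular frequency: ω = 2π·f = 2π·167 = 1049 rad/s.
Step 2 — Component impedances:
  R1: Z = R = 647 Ω
  L: Z = jωL = j·1049·0.00173 = 0 + j1.815 Ω
  C: Z = 1/(jωC) = -j/(ω·C) = 0 - j9.53 Ω
Step 3 — Parallel branch: L || C = 1/(1/L + 1/C) = 0 + j2.242 Ω.
Step 4 — Series with R1: Z_total = R1 + (L || C) = 647 + j2.242 Ω = 647∠0.2° Ω.

Z = 647 + j2.242 Ω = 647∠0.2° Ω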